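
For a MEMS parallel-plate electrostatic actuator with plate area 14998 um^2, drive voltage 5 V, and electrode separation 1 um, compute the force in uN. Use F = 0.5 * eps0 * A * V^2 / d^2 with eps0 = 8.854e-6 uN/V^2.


Step 1: Identify parameters.
eps0 = 8.854e-6 uN/V^2, A = 14998 um^2, V = 5 V, d = 1 um
Step 2: Compute V^2 = 5^2 = 25
Step 3: Compute d^2 = 1^2 = 1
Step 4: F = 0.5 * 8.854e-6 * 14998 * 25 / 1
F = 1.66 uN


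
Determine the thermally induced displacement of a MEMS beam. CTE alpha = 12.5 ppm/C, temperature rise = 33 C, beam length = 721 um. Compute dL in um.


Step 1: Convert CTE: alpha = 12.5 ppm/C = 12.5e-6 /C
Step 2: dL = 12.5e-6 * 33 * 721
dL = 0.2974 um


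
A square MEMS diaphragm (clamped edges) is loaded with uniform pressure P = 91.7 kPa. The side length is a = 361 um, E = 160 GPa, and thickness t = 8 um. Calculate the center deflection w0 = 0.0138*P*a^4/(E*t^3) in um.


Step 1: Convert pressure to compatible units (E is in GPa, so P in GPa).
P = 91.7 kPa = 91.7e-6 GPa
Step 2: Compute numerator: 0.0138 * P * a^4.
a^4 = 361^4 = 16983563041
numerator = 0.0138 * 91.7e-6 * 16983563041 = 2.1492e+04
Step 3: Compute denominator: E * t^3 = 160 * 8^3 = 81920
Step 4: w0 = numerator / denominator = 2.1492e+04 / 81920 = 0.2624 um


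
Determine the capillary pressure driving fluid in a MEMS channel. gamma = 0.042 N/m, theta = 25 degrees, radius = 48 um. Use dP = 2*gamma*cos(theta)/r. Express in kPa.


Step 1: cos(25 deg) = 0.9063
Step 2: Convert r to m: r = 48e-6 m
Step 3: dP = 2 * 0.042 * 0.9063 / 48e-6 = 1586.0 Pa
Step 4: Convert Pa to kPa (divide by 1000).
dP = 1.59 kPa


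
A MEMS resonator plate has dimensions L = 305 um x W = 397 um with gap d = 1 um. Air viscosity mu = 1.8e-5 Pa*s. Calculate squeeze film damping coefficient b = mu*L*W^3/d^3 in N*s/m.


Step 1: Convert to SI.
L = 305e-6 m, W = 397e-6 m, d = 1e-6 m
Step 2: W^3 = (397e-6)^3 = 6.26e-11 m^3
Step 3: d^3 = (1e-6)^3 = 1.00e-18 m^3
Step 4: b = 1.8e-5 * 305e-6 * 6.26e-11 / 1.00e-18
b = 3.44e-01 N*s/m


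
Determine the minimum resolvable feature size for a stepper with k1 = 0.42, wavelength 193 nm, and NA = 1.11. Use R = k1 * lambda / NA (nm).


Step 1: Identify values: k1 = 0.42, lambda = 193 nm, NA = 1.11
Step 2: R = k1 * lambda / NA
R = 0.42 * 193 / 1.11
R = 73.0 nm


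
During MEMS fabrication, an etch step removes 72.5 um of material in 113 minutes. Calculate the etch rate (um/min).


Step 1: Etch rate = depth / time
Step 2: rate = 72.5 / 113
rate = 0.642 um/min


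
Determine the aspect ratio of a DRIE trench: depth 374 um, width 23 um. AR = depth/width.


Step 1: AR = depth / width
Step 2: AR = 374 / 23
AR = 16.3


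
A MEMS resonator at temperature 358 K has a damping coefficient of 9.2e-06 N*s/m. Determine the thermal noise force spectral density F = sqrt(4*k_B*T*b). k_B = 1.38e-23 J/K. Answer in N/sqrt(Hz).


Step 1: Compute 4 * k_B * T * b
= 4 * 1.38e-23 * 358 * 9.2e-06
= 1.8181e-25 N^2/Hz
Step 2: F_noise = sqrt(1.8181e-25)
F_noise = 4.26e-13 N/sqrt(Hz)


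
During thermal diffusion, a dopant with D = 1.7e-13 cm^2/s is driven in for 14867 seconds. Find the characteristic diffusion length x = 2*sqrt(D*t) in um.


Step 1: Compute D*t = 1.7e-13 * 14867 = 2.52739e-09 cm^2
Step 2: sqrt(D*t) = 5.02732e-05 cm
Step 3: x = 2 * 5.02732e-05 cm = 1.005464e-04 cm
Step 4: Convert to um (1 cm = 1e4 um): x = 1.005 um


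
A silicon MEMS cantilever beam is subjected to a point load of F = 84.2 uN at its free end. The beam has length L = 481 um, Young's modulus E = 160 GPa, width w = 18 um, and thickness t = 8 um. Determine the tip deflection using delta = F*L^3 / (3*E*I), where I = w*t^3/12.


Step 1: Calculate the second moment of area.
I = w * t^3 / 12 = 18 * 8^3 / 12 = 768.0 um^4
Step 2: Convert E to consistent units (1 GPa = 1000 uN/um^2).
E = 160 GPa = 160000 uN/um^2
Step 3: Calculate tip deflection.
delta = F * L^3 / (3 * E * I)
delta = 84.2 * 481^3 / (3 * 160000 * 768.0)
delta = 25.4182 um


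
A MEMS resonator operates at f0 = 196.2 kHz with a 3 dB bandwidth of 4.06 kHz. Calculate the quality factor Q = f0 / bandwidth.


Step 1: Q = f0 / bandwidth
Step 2: Q = 196.2 / 4.06
Q = 48.3


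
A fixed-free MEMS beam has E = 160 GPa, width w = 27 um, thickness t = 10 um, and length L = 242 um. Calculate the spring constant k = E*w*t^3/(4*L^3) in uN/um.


Step 1: Convert E to consistent units (1 GPa = 1000 uN/um^2).
E = 160 GPa = 160000 uN/um^2
Step 2: Compute t^3 = 10^3 = 1000
Step 3: Compute L^3 = 242^3 = 14172488
Step 4: k = 160000 * 27 * 1000 / (4 * 14172488)
k = 76.204 uN/um


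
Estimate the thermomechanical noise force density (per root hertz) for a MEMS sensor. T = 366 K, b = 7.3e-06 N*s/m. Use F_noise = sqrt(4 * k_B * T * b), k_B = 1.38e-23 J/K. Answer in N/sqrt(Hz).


Step 1: Compute 4 * k_B * T * b
= 4 * 1.38e-23 * 366 * 7.3e-06
= 1.4748e-25 N^2/Hz
Step 2: F_noise = sqrt(1.4748e-25)
F_noise = 3.84e-13 N/sqrt(Hz)


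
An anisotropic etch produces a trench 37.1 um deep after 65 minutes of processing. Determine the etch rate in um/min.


Step 1: Etch rate = depth / time
Step 2: rate = 37.1 / 65
rate = 0.571 um/min


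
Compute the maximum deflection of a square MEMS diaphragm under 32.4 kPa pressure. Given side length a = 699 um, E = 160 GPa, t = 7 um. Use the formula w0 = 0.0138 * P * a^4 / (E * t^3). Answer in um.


Step 1: Convert pressure to compatible units (E is in GPa, so P in GPa).
P = 32.4 kPa = 32.4e-6 GPa
Step 2: Compute numerator: 0.0138 * P * a^4.
a^4 = 699^4 = 238730937201
numerator = 0.0138 * 32.4e-6 * 238730937201 = 1.06741e+05
Step 3: Compute denominator: E * t^3 = 160 * 7^3 = 54880
Step 4: w0 = numerator / denominator = 1.06741e+05 / 54880 = 1.945 um


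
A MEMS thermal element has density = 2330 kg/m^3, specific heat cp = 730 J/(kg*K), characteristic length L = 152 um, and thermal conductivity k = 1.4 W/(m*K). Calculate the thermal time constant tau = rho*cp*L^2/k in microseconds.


Step 1: Convert L to m: L = 152e-6 m
Step 2: L^2 = (152e-6)^2 = 2.3104e-08 m^2
Step 3: tau = 2330 * 730 * 2.3104e-08 / 1.4 = 2.80697097e-02 s
Step 4: Convert to microseconds (multiply by 1e6).
tau = 28069.71 us


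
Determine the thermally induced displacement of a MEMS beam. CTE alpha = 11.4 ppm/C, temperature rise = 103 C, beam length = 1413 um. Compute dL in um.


Step 1: Convert CTE: alpha = 11.4 ppm/C = 11.4e-6 /C
Step 2: dL = 11.4e-6 * 103 * 1413
dL = 1.6591 um


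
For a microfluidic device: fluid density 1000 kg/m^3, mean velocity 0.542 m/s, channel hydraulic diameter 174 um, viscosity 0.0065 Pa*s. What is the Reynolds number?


Step 1: Convert Dh to meters: Dh = 174e-6 m
Step 2: Re = rho * v * Dh / mu
Re = 1000 * 0.542 * 174e-6 / 0.0065
Re = 14.509


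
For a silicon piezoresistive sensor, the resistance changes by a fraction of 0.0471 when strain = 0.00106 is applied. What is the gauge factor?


Step 1: Identify values.
dR/R = 0.0471, strain = 0.00106
Step 2: GF = (dR/R) / strain = 0.0471 / 0.00106
GF = 44.4


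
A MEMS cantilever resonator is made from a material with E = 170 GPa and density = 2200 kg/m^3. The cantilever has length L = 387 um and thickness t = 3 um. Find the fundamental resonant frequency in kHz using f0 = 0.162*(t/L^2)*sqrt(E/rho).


Step 1: Convert units to SI.
t_SI = 3e-6 m, L_SI = 387e-6 m
Step 2: Calculate sqrt(E/rho).
sqrt(170e9 / 2200) = 8790.49 m/s
Step 3: Compute f0.
f0 = 0.162 * 3e-6 / (387e-6)^2 * 8790.49 = 28525.1 Hz = 28.53 kHz


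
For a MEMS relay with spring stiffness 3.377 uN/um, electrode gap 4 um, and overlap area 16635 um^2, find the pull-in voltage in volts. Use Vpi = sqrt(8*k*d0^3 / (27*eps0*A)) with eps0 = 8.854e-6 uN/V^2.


Step 1: Compute numerator: 8 * k * d0^3 = 8 * 3.377 * 4^3 = 1729.024
Step 2: Compute denominator: 27 * eps0 * A = 27 * 8.854e-6 * 16635 = 3.97673
Step 3: Vpi = sqrt(1729.024 / 3.97673)
Vpi = 20.85 V


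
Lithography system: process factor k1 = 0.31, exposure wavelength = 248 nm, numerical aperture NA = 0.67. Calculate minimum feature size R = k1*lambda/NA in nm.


Step 1: Identify values: k1 = 0.31, lambda = 248 nm, NA = 0.67
Step 2: R = k1 * lambda / NA
R = 0.31 * 248 / 0.67
R = 114.7 nm


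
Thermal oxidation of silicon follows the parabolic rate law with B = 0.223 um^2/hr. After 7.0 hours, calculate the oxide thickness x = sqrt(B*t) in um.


Step 1: Compute B*t = 0.223 * 7.0 = 1.561
Step 2: x = sqrt(1.561)
x = 1.249 um


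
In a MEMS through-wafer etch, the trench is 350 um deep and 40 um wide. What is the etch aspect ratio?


Step 1: AR = depth / width
Step 2: AR = 350 / 40
AR = 8.8


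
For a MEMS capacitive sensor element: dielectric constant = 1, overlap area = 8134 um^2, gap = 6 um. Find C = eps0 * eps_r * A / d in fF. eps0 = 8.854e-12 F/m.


Step 1: Convert area to m^2: A = 8134e-12 m^2
Step 2: Convert gap to m: d = 6e-6 m
Step 3: C = eps0 * eps_r * A / d
C = 8.854e-12 * 1 * 8134e-12 / 6e-6
Step 4: Convert to fF (multiply by 1e15).
C = 12.0 fF


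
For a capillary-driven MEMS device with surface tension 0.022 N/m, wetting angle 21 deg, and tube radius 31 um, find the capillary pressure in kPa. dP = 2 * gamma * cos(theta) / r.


Step 1: cos(21 deg) = 0.9336
Step 2: Convert r to m: r = 31e-6 m
Step 3: dP = 2 * 0.022 * 0.9336 / 31e-6 = 1325.1 Pa
Step 4: Convert Pa to kPa (divide by 1000).
dP = 1.33 kPa


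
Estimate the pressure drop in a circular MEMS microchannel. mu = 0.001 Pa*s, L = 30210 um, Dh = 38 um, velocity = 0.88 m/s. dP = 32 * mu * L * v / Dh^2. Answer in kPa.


Step 1: Convert to SI: L = 30210e-6 m, Dh = 38e-6 m
Step 2: dP = 32 * 0.001 * 30210e-6 * 0.88 / (38e-6)^2
Step 3: dP = 589136.84 Pa
Step 4: Convert to kPa: dP = 589.14 kPa


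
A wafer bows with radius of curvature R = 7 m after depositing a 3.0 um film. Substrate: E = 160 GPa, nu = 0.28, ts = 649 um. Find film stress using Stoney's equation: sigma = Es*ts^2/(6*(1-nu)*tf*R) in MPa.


Step 1: Compute numerator: Es * ts^2 = 160 * 649^2 = 67392160 (GPa*um^2)
Step 2: Compute denominator (R in um): 6*(1-nu)*tf*R = 6*0.72*3.0*7e6 = 90720000.0 (um^2)
Step 3: sigma (GPa) = 67392160 / 90720000.0 = 7.42859e-01 GPa
Step 4: Convert to MPa (x1000): sigma = 742.9 MPa


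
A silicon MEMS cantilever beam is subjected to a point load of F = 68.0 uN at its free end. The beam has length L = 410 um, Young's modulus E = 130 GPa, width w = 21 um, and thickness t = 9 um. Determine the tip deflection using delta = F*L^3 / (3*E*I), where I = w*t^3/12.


Step 1: Calculate the second moment of area.
I = w * t^3 / 12 = 21 * 9^3 / 12 = 1275.75 um^4
Step 2: Convert E to consistent units (1 GPa = 1000 uN/um^2).
E = 130 GPa = 130000 uN/um^2
Step 3: Calculate tip deflection.
delta = F * L^3 / (3 * E * I)
delta = 68.0 * 410^3 / (3 * 130000 * 1275.75)
delta = 9.4196 um


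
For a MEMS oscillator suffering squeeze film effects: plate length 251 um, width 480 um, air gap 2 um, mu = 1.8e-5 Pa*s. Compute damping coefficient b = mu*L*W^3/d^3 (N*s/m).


Step 1: Convert to SI.
L = 251e-6 m, W = 480e-6 m, d = 2e-6 m
Step 2: W^3 = (480e-6)^3 = 1.11e-10 m^3
Step 3: d^3 = (2e-6)^3 = 8.00e-18 m^3
Step 4: b = 1.8e-5 * 251e-6 * 1.11e-10 / 8.00e-18
b = 6.25e-02 N*s/m


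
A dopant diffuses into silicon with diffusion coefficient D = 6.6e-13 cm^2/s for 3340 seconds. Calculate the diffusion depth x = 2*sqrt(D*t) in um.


Step 1: Compute D*t = 6.6e-13 * 3340 = 2.2044e-09 cm^2
Step 2: sqrt(D*t) = 4.6951e-05 cm
Step 3: x = 2 * 4.6951e-05 cm = 9.3902e-05 cm
Step 4: Convert to um (1 cm = 1e4 um): x = 0.939 um


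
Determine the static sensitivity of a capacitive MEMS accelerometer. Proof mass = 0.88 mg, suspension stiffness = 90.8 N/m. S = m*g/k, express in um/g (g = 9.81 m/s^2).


Step 1: Convert mass: m = 0.88 mg = 8.80e-07 kg
Step 2: S = m * g / k = 8.80e-07 * 9.81 / 90.8
Step 3: S = 9.51e-08 m/g
Step 4: Convert to um/g: S = 0.095 um/g


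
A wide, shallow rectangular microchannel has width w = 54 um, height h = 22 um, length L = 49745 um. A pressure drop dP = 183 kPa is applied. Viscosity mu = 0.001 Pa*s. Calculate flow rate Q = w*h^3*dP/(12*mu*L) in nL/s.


Step 1: Convert all dimensions to SI (meters).
w = 54e-6 m, h = 22e-6 m, L = 49745e-6 m, dP = 183e3 Pa
Step 2: Q = w * h^3 * dP / (12 * mu * L)
Q = 54e-6 * (22e-6)^3 * 183e3 / (12 * 0.001 * 49745e-6) = 1.7627154e-10 m^3/s
Step 3: Convert Q from m^3/s to nL/s (1 m^3 = 1e12 nL, so multiply by 1e12).
Q = 176.272 nL/s


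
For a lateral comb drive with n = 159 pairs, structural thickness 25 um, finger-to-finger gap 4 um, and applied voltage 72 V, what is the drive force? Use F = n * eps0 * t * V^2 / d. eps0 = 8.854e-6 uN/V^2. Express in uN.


Step 1: Parameters: n=159, eps0=8.854e-6 uN/V^2, t=25 um, V=72 V, d=4 um
Step 2: V^2 = 5184
Step 3: F = 159 * 8.854e-6 * 25 * 5184 / 4
F = 45.612 uN


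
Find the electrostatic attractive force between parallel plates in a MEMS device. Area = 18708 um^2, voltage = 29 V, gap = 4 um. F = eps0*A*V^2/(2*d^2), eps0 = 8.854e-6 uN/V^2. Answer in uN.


Step 1: Identify parameters.
eps0 = 8.854e-6 uN/V^2, A = 18708 um^2, V = 29 V, d = 4 um
Step 2: Compute V^2 = 29^2 = 841
Step 3: Compute d^2 = 4^2 = 16
Step 4: F = 0.5 * 8.854e-6 * 18708 * 841 / 16
F = 4.353 uN


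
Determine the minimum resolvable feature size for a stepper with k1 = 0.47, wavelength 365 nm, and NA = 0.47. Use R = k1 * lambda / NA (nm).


Step 1: Identify values: k1 = 0.47, lambda = 365 nm, NA = 0.47
Step 2: R = k1 * lambda / NA
R = 0.47 * 365 / 0.47
R = 365.0 nm


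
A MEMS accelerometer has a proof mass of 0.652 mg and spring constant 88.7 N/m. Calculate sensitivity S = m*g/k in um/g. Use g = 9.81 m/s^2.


Step 1: Convert mass: m = 0.652 mg = 6.52e-07 kg
Step 2: S = m * g / k = 6.52e-07 * 9.81 / 88.7
Step 3: S = 7.21e-08 m/g
Step 4: Convert to um/g: S = 0.072 um/g


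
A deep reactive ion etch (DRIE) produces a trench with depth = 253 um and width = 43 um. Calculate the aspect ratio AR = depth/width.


Step 1: AR = depth / width
Step 2: AR = 253 / 43
AR = 5.9


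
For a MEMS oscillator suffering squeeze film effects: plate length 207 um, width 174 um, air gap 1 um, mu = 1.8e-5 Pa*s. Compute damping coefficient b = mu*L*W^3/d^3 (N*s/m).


Step 1: Convert to SI.
L = 207e-6 m, W = 174e-6 m, d = 1e-6 m
Step 2: W^3 = (174e-6)^3 = 5.27e-12 m^3
Step 3: d^3 = (1e-6)^3 = 1.00e-18 m^3
Step 4: b = 1.8e-5 * 207e-6 * 5.27e-12 / 1.00e-18
b = 1.96e-02 N*s/m


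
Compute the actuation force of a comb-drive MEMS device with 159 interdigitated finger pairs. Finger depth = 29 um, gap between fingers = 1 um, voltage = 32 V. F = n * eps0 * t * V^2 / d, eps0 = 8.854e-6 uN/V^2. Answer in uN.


Step 1: Parameters: n=159, eps0=8.854e-6 uN/V^2, t=29 um, V=32 V, d=1 um
Step 2: V^2 = 1024
Step 3: F = 159 * 8.854e-6 * 29 * 1024 / 1
F = 41.806 uN


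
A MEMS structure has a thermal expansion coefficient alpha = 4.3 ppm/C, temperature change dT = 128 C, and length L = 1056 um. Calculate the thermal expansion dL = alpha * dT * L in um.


Step 1: Convert CTE: alpha = 4.3 ppm/C = 4.3e-6 /C
Step 2: dL = 4.3e-6 * 128 * 1056
dL = 0.5812 um


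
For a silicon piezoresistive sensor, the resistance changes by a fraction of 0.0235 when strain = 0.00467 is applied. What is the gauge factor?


Step 1: Identify values.
dR/R = 0.0235, strain = 0.00467
Step 2: GF = (dR/R) / strain = 0.0235 / 0.00467
GF = 5.0


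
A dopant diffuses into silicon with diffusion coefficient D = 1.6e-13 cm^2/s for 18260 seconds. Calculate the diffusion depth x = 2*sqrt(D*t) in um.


Step 1: Compute D*t = 1.6e-13 * 18260 = 2.9216e-09 cm^2
Step 2: sqrt(D*t) = 5.40518e-05 cm
Step 3: x = 2 * 5.40518e-05 cm = 1.081036e-04 cm
Step 4: Convert to um (1 cm = 1e4 um): x = 1.081 um


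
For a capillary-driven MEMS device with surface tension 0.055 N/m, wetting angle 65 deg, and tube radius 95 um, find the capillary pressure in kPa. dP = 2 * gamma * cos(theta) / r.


Step 1: cos(65 deg) = 0.4226
Step 2: Convert r to m: r = 95e-6 m
Step 3: dP = 2 * 0.055 * 0.4226 / 95e-6 = 489.3 Pa
Step 4: Convert Pa to kPa (divide by 1000).
dP = 0.49 kPa


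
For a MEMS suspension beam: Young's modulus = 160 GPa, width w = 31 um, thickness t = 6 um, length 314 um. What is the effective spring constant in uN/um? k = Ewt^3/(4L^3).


Step 1: Convert E to consistent units (1 GPa = 1000 uN/um^2).
E = 160 GPa = 160000 uN/um^2
Step 2: Compute t^3 = 6^3 = 216
Step 3: Compute L^3 = 314^3 = 30959144
Step 4: k = 160000 * 31 * 216 / (4 * 30959144)
k = 8.6514 uN/um


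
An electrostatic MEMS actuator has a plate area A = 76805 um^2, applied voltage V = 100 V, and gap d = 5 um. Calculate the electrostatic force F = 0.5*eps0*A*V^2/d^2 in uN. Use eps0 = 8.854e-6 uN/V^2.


Step 1: Identify parameters.
eps0 = 8.854e-6 uN/V^2, A = 76805 um^2, V = 100 V, d = 5 um
Step 2: Compute V^2 = 100^2 = 10000
Step 3: Compute d^2 = 5^2 = 25
Step 4: F = 0.5 * 8.854e-6 * 76805 * 10000 / 25
F = 136.006 uN


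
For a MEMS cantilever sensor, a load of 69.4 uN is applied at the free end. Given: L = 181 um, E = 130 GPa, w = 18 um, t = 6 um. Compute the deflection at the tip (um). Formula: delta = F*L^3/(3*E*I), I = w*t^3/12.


Step 1: Calculate the second moment of area.
I = w * t^3 / 12 = 18 * 6^3 / 12 = 324.0 um^4
Step 2: Convert E to consistent units (1 GPa = 1000 uN/um^2).
E = 130 GPa = 130000 uN/um^2
Step 3: Calculate tip deflection.
delta = F * L^3 / (3 * E * I)
delta = 69.4 * 181^3 / (3 * 130000 * 324.0)
delta = 3.2568 um


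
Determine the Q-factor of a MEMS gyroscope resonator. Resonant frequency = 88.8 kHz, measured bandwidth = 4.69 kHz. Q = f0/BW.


Step 1: Q = f0 / bandwidth
Step 2: Q = 88.8 / 4.69
Q = 18.9


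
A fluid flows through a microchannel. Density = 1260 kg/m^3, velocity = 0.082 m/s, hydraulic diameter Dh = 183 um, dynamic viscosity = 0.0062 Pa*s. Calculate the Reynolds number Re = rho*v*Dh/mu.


Step 1: Convert Dh to meters: Dh = 183e-6 m
Step 2: Re = rho * v * Dh / mu
Re = 1260 * 0.082 * 183e-6 / 0.0062
Re = 3.05


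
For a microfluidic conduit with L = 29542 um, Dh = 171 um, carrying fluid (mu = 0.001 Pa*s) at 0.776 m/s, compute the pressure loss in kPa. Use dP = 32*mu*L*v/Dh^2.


Step 1: Convert to SI: L = 29542e-6 m, Dh = 171e-6 m
Step 2: dP = 32 * 0.001 * 29542e-6 * 0.776 / (171e-6)^2
Step 3: dP = 25087.61 Pa
Step 4: Convert to kPa: dP = 25.09 kPa


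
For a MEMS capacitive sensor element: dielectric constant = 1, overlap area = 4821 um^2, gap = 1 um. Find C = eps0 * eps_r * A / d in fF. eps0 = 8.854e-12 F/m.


Step 1: Convert area to m^2: A = 4821e-12 m^2
Step 2: Convert gap to m: d = 1e-6 m
Step 3: C = eps0 * eps_r * A / d
C = 8.854e-12 * 1 * 4821e-12 / 1e-6
Step 4: Convert to fF (multiply by 1e15).
C = 42.69 fF


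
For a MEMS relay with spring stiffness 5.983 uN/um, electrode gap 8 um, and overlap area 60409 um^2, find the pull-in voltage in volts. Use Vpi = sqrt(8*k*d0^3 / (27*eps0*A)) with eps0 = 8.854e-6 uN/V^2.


Step 1: Compute numerator: 8 * k * d0^3 = 8 * 5.983 * 8^3 = 24506.368
Step 2: Compute denominator: 27 * eps0 * A = 27 * 8.854e-6 * 60409 = 14.441255
Step 3: Vpi = sqrt(24506.368 / 14.441255)
Vpi = 41.19 V


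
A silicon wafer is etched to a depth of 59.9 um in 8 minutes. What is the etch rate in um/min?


Step 1: Etch rate = depth / time
Step 2: rate = 59.9 / 8
rate = 7.488 um/min


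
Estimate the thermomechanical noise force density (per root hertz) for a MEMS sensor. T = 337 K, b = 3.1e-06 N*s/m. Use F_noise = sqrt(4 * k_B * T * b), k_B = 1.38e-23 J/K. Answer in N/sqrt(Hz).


Step 1: Compute 4 * k_B * T * b
= 4 * 1.38e-23 * 337 * 3.1e-06
= 5.7667e-26 N^2/Hz
Step 2: F_noise = sqrt(5.7667e-26)
F_noise = 2.40e-13 N/sqrt(Hz)


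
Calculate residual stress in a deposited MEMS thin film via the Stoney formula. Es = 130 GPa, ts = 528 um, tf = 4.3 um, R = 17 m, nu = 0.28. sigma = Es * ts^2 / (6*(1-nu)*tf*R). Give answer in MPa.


Step 1: Compute numerator: Es * ts^2 = 130 * 528^2 = 36241920 (GPa*um^2)
Step 2: Compute denominator (R in um): 6*(1-nu)*tf*R = 6*0.72*4.3*17e6 = 315792000.0 (um^2)
Step 3: sigma (GPa) = 36241920 / 315792000.0 = 1.14765e-01 GPa
Step 4: Convert to MPa (x1000): sigma = 114.8 MPa


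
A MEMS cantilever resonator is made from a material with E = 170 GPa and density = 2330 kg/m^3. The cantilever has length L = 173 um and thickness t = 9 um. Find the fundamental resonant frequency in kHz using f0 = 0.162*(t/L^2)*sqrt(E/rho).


Step 1: Convert units to SI.
t_SI = 9e-6 m, L_SI = 173e-6 m
Step 2: Calculate sqrt(E/rho).
sqrt(170e9 / 2330) = 8541.74 m/s
Step 3: Compute f0.
f0 = 0.162 * 9e-6 / (173e-6)^2 * 8541.74 = 416113.4 Hz = 416.11 kHz


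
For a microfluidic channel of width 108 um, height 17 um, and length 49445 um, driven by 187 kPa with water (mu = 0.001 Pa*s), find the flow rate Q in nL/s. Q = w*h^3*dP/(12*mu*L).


Step 1: Convert all dimensions to SI (meters).
w = 108e-6 m, h = 17e-6 m, L = 49445e-6 m, dP = 187e3 Pa
Step 2: Q = w * h^3 * dP / (12 * mu * L)
Q = 108e-6 * (17e-6)^3 * 187e3 / (12 * 0.001 * 49445e-6) = 1.6722781e-10 m^3/s
Step 3: Convert Q from m^3/s to nL/s (1 m^3 = 1e12 nL, so multiply by 1e12).
Q = 167.228 nL/s


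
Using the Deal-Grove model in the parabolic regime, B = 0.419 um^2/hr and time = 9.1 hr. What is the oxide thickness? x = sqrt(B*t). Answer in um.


Step 1: Compute B*t = 0.419 * 9.1 = 3.8129
Step 2: x = sqrt(3.8129)
x = 1.953 um


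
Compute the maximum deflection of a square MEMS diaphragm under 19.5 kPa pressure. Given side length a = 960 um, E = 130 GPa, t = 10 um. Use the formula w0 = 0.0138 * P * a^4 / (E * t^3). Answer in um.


Step 1: Convert pressure to compatible units (E is in GPa, so P in GPa).
P = 19.5 kPa = 19.5e-6 GPa
Step 2: Compute numerator: 0.0138 * P * a^4.
a^4 = 960^4 = 849346560000
numerator = 0.0138 * 19.5e-6 * 849346560000 = 2.285592e+05
Step 3: Compute denominator: E * t^3 = 130 * 10^3 = 130000
Step 4: w0 = numerator / denominator = 2.285592e+05 / 130000 = 1.7581 um


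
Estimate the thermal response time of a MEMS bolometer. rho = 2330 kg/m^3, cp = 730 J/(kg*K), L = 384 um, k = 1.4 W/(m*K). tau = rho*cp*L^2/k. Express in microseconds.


Step 1: Convert L to m: L = 384e-6 m
Step 2: L^2 = (384e-6)^2 = 1.47456e-07 m^2
Step 3: tau = 2330 * 730 * 1.47456e-07 / 1.4 = 1.7914850743e-01 s
Step 4: Convert to microseconds (multiply by 1e6).
tau = 179148.507 us


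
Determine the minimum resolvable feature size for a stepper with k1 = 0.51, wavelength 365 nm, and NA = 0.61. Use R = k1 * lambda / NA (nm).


Step 1: Identify values: k1 = 0.51, lambda = 365 nm, NA = 0.61
Step 2: R = k1 * lambda / NA
R = 0.51 * 365 / 0.61
R = 305.2 nm


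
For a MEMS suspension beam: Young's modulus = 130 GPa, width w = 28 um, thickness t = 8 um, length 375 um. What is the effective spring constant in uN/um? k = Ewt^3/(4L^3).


Step 1: Convert E to consistent units (1 GPa = 1000 uN/um^2).
E = 130 GPa = 130000 uN/um^2
Step 2: Compute t^3 = 8^3 = 512
Step 3: Compute L^3 = 375^3 = 52734375
Step 4: k = 130000 * 28 * 512 / (4 * 52734375)
k = 8.8352 uN/um


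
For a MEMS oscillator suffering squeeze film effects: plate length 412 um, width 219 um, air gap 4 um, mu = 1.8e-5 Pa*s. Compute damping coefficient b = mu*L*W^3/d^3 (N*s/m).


Step 1: Convert to SI.
L = 412e-6 m, W = 219e-6 m, d = 4e-6 m
Step 2: W^3 = (219e-6)^3 = 1.05e-11 m^3
Step 3: d^3 = (4e-6)^3 = 6.40e-17 m^3
Step 4: b = 1.8e-5 * 412e-6 * 1.05e-11 / 6.40e-17
b = 1.22e-03 N*s/m


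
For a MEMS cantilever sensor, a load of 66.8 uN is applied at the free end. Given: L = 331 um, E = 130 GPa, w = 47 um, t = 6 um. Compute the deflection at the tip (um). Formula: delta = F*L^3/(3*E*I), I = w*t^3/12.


Step 1: Calculate the second moment of area.
I = w * t^3 / 12 = 47 * 6^3 / 12 = 846.0 um^4
Step 2: Convert E to consistent units (1 GPa = 1000 uN/um^2).
E = 130 GPa = 130000 uN/um^2
Step 3: Calculate tip deflection.
delta = F * L^3 / (3 * E * I)
delta = 66.8 * 331^3 / (3 * 130000 * 846.0)
delta = 7.3422 um


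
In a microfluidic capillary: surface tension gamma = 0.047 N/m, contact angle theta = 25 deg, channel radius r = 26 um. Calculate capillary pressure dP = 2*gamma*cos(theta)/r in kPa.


Step 1: cos(25 deg) = 0.9063
Step 2: Convert r to m: r = 26e-6 m
Step 3: dP = 2 * 0.047 * 0.9063 / 26e-6 = 3276.6 Pa
Step 4: Convert Pa to kPa (divide by 1000).
dP = 3.28 kPa


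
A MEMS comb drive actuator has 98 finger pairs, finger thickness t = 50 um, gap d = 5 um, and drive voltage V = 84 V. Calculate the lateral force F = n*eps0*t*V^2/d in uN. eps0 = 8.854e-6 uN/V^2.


Step 1: Parameters: n=98, eps0=8.854e-6 uN/V^2, t=50 um, V=84 V, d=5 um
Step 2: V^2 = 7056
Step 3: F = 98 * 8.854e-6 * 50 * 7056 / 5
F = 61.224 uN


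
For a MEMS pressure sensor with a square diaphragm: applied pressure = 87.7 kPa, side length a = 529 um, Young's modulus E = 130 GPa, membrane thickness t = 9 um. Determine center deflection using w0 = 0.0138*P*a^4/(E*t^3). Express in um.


Step 1: Convert pressure to compatible units (E is in GPa, so P in GPa).
P = 87.7 kPa = 87.7e-6 GPa
Step 2: Compute numerator: 0.0138 * P * a^4.
a^4 = 529^4 = 78310985281
numerator = 0.0138 * 87.7e-6 * 78310985281 = 9.477665e+04
Step 3: Compute denominator: E * t^3 = 130 * 9^3 = 94770
Step 4: w0 = numerator / denominator = 9.477665e+04 / 94770 = 1.0001 um


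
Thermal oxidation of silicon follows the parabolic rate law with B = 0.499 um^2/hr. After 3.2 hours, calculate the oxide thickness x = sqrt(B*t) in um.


Step 1: Compute B*t = 0.499 * 3.2 = 1.5968
Step 2: x = sqrt(1.5968)
x = 1.264 um


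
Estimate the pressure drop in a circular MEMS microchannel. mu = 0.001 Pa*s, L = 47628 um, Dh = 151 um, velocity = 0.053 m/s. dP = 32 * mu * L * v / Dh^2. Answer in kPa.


Step 1: Convert to SI: L = 47628e-6 m, Dh = 151e-6 m
Step 2: dP = 32 * 0.001 * 47628e-6 * 0.053 / (151e-6)^2
Step 3: dP = 3542.70 Pa
Step 4: Convert to kPa: dP = 3.54 kPa


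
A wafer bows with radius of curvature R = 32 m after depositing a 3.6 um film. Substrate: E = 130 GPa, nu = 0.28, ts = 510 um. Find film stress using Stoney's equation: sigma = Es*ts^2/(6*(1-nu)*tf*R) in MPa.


Step 1: Compute numerator: Es * ts^2 = 130 * 510^2 = 33813000 (GPa*um^2)
Step 2: Compute denominator (R in um): 6*(1-nu)*tf*R = 6*0.72*3.6*32e6 = 497664000.0 (um^2)
Step 3: sigma (GPa) = 33813000 / 497664000.0 = 6.7943e-02 GPa
Step 4: Convert to MPa (x1000): sigma = 67.9 MPa


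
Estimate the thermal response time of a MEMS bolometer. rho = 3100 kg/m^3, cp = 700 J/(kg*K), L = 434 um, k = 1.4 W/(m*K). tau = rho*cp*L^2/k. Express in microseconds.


Step 1: Convert L to m: L = 434e-6 m
Step 2: L^2 = (434e-6)^2 = 1.88356e-07 m^2
Step 3: tau = 3100 * 700 * 1.88356e-07 / 1.4 = 2.919518e-01 s
Step 4: Convert to microseconds (multiply by 1e6).
tau = 291951.8 us


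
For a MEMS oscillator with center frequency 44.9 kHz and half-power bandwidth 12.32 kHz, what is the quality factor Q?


Step 1: Q = f0 / bandwidth
Step 2: Q = 44.9 / 12.32
Q = 3.6


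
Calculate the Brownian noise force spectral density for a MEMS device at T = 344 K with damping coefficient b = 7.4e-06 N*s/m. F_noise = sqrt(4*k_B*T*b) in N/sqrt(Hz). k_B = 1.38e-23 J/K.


Step 1: Compute 4 * k_B * T * b
= 4 * 1.38e-23 * 344 * 7.4e-06
= 1.4052e-25 N^2/Hz
Step 2: F_noise = sqrt(1.4052e-25)
F_noise = 3.75e-13 N/sqrt(Hz)


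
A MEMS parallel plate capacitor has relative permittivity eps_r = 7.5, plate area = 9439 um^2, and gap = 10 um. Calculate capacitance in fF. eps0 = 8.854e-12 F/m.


Step 1: Convert area to m^2: A = 9439e-12 m^2
Step 2: Convert gap to m: d = 10e-6 m
Step 3: C = eps0 * eps_r * A / d
C = 8.854e-12 * 7.5 * 9439e-12 / 10e-6
Step 4: Convert to fF (multiply by 1e15).
C = 62.68 fF


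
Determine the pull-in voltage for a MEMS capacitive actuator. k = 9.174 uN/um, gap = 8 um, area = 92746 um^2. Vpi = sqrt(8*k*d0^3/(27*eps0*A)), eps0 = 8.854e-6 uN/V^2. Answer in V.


Step 1: Compute numerator: 8 * k * d0^3 = 8 * 9.174 * 8^3 = 37576.704
Step 2: Compute denominator: 27 * eps0 * A = 27 * 8.854e-6 * 92746 = 22.171673
Step 3: Vpi = sqrt(37576.704 / 22.171673)
Vpi = 41.17 V


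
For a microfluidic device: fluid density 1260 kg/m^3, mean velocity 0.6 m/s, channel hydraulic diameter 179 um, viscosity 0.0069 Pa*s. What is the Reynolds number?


Step 1: Convert Dh to meters: Dh = 179e-6 m
Step 2: Re = rho * v * Dh / mu
Re = 1260 * 0.6 * 179e-6 / 0.0069
Re = 19.612


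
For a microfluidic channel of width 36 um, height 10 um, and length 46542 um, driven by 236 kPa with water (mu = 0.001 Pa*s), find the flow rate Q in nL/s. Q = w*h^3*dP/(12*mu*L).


Step 1: Convert all dimensions to SI (meters).
w = 36e-6 m, h = 10e-6 m, L = 46542e-6 m, dP = 236e3 Pa
Step 2: Q = w * h^3 * dP / (12 * mu * L)
Q = 36e-6 * (10e-6)^3 * 236e3 / (12 * 0.001 * 46542e-6) = 1.521207e-11 m^3/s
Step 3: Convert Q from m^3/s to nL/s (1 m^3 = 1e12 nL, so multiply by 1e12).
Q = 15.212 nL/s


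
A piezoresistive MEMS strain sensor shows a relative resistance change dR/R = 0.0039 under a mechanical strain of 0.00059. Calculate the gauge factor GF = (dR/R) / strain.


Step 1: Identify values.
dR/R = 0.0039, strain = 0.00059
Step 2: GF = (dR/R) / strain = 0.0039 / 0.00059
GF = 6.6


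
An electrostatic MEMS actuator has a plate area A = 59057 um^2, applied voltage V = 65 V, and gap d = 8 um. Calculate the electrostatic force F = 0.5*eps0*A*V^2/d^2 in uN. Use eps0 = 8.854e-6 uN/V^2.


Step 1: Identify parameters.
eps0 = 8.854e-6 uN/V^2, A = 59057 um^2, V = 65 V, d = 8 um
Step 2: Compute V^2 = 65^2 = 4225
Step 3: Compute d^2 = 8^2 = 64
Step 4: F = 0.5 * 8.854e-6 * 59057 * 4225 / 64
F = 17.259 uN


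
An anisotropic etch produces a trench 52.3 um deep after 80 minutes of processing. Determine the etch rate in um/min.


Step 1: Etch rate = depth / time
Step 2: rate = 52.3 / 80
rate = 0.654 um/min


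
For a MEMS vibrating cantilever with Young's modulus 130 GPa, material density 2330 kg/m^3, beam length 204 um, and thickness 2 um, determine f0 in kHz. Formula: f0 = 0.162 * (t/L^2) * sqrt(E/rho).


Step 1: Convert units to SI.
t_SI = 2e-6 m, L_SI = 204e-6 m
Step 2: Calculate sqrt(E/rho).
sqrt(130e9 / 2330) = 7469.54 m/s
Step 3: Compute f0.
f0 = 0.162 * 2e-6 / (204e-6)^2 * 7469.54 = 58153.9 Hz = 58.15 kHz


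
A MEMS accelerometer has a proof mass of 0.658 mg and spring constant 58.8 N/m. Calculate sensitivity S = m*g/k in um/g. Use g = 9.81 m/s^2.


Step 1: Convert mass: m = 0.658 mg = 6.58e-07 kg
Step 2: S = m * g / k = 6.58e-07 * 9.81 / 58.8
Step 3: S = 1.10e-07 m/g
Step 4: Convert to um/g: S = 0.11 um/g


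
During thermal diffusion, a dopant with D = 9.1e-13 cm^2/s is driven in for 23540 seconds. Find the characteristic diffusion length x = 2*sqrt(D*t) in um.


Step 1: Compute D*t = 9.1e-13 * 23540 = 2.14214e-08 cm^2
Step 2: sqrt(D*t) = 1.46361e-04 cm
Step 3: x = 2 * 1.46361e-04 cm = 2.92722e-04 cm
Step 4: Convert to um (1 cm = 1e4 um): x = 2.927 um


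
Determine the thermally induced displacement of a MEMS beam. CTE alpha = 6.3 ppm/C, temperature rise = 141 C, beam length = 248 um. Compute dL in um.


Step 1: Convert CTE: alpha = 6.3 ppm/C = 6.3e-6 /C
Step 2: dL = 6.3e-6 * 141 * 248
dL = 0.2203 um


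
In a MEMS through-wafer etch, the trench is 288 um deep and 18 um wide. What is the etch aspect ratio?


Step 1: AR = depth / width
Step 2: AR = 288 / 18
AR = 16.0


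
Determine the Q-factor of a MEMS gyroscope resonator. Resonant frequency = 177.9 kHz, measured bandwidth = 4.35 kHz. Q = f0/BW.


Step 1: Q = f0 / bandwidth
Step 2: Q = 177.9 / 4.35
Q = 40.9


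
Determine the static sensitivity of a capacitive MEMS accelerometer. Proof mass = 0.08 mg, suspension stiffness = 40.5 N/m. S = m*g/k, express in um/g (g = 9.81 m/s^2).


Step 1: Convert mass: m = 0.08 mg = 8.00e-08 kg
Step 2: S = m * g / k = 8.00e-08 * 9.81 / 40.5
Step 3: S = 1.94e-08 m/g
Step 4: Convert to um/g: S = 0.019 um/g


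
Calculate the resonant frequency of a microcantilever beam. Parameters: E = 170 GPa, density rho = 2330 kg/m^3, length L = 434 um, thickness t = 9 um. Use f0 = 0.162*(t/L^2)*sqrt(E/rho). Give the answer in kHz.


Step 1: Convert units to SI.
t_SI = 9e-6 m, L_SI = 434e-6 m
Step 2: Calculate sqrt(E/rho).
sqrt(170e9 / 2330) = 8541.74 m/s
Step 3: Compute f0.
f0 = 0.162 * 9e-6 / (434e-6)^2 * 8541.74 = 66118.7 Hz = 66.12 kHz


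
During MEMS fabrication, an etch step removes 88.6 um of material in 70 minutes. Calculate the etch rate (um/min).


Step 1: Etch rate = depth / time
Step 2: rate = 88.6 / 70
rate = 1.266 um/min


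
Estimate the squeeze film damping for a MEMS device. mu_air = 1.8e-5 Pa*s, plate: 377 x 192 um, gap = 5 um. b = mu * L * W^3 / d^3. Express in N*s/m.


Step 1: Convert to SI.
L = 377e-6 m, W = 192e-6 m, d = 5e-6 m
Step 2: W^3 = (192e-6)^3 = 7.08e-12 m^3
Step 3: d^3 = (5e-6)^3 = 1.25e-16 m^3
Step 4: b = 1.8e-5 * 377e-6 * 7.08e-12 / 1.25e-16
b = 3.84e-04 N*s/m


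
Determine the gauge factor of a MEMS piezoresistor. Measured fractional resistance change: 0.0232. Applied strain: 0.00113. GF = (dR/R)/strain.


Step 1: Identify values.
dR/R = 0.0232, strain = 0.00113
Step 2: GF = (dR/R) / strain = 0.0232 / 0.00113
GF = 20.5


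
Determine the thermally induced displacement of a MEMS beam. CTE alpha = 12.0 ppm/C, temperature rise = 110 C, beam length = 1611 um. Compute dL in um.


Step 1: Convert CTE: alpha = 12.0 ppm/C = 12.0e-6 /C
Step 2: dL = 12.0e-6 * 110 * 1611
dL = 2.1265 um


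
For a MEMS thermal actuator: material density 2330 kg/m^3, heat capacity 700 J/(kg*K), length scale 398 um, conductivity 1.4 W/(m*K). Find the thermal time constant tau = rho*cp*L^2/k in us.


Step 1: Convert L to m: L = 398e-6 m
Step 2: L^2 = (398e-6)^2 = 1.58404e-07 m^2
Step 3: tau = 2330 * 700 * 1.58404e-07 / 1.4 = 1.8454066e-01 s
Step 4: Convert to microseconds (multiply by 1e6).
tau = 184540.66 us


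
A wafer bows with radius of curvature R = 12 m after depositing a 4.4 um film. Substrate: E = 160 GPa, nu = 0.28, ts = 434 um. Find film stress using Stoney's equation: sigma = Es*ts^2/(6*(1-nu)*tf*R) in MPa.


Step 1: Compute numerator: Es * ts^2 = 160 * 434^2 = 30136960 (GPa*um^2)
Step 2: Compute denominator (R in um): 6*(1-nu)*tf*R = 6*0.72*4.4*12e6 = 228096000.0 (um^2)
Step 3: sigma (GPa) = 30136960 / 228096000.0 = 1.32124e-01 GPa
Step 4: Convert to MPa (x1000): sigma = 132.1 MPa


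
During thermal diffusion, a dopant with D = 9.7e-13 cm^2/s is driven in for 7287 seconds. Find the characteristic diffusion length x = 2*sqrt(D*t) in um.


Step 1: Compute D*t = 9.7e-13 * 7287 = 7.06839e-09 cm^2
Step 2: sqrt(D*t) = 8.40737e-05 cm
Step 3: x = 2 * 8.40737e-05 cm = 1.681474e-04 cm
Step 4: Convert to um (1 cm = 1e4 um): x = 1.681 um


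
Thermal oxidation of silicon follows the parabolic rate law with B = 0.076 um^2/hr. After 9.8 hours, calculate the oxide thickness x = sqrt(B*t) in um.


Step 1: Compute B*t = 0.076 * 9.8 = 0.7448
Step 2: x = sqrt(0.7448)
x = 0.863 um


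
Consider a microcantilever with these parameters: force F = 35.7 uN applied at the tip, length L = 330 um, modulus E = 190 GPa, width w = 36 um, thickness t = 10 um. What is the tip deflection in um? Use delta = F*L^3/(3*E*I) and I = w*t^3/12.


Step 1: Calculate the second moment of area.
I = w * t^3 / 12 = 36 * 10^3 / 12 = 3000.0 um^4
Step 2: Convert E to consistent units (1 GPa = 1000 uN/um^2).
E = 190 GPa = 190000 uN/um^2
Step 3: Calculate tip deflection.
delta = F * L^3 / (3 * E * I)
delta = 35.7 * 330^3 / (3 * 190000 * 3000.0)
delta = 0.7503 um


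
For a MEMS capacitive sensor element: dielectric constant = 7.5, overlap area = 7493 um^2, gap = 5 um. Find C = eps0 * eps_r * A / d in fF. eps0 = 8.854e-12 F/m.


Step 1: Convert area to m^2: A = 7493e-12 m^2
Step 2: Convert gap to m: d = 5e-6 m
Step 3: C = eps0 * eps_r * A / d
C = 8.854e-12 * 7.5 * 7493e-12 / 5e-6
Step 4: Convert to fF (multiply by 1e15).
C = 99.51 fF


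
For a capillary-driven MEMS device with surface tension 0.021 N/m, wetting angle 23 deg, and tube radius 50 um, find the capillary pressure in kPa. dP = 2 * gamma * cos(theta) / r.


Step 1: cos(23 deg) = 0.9205
Step 2: Convert r to m: r = 50e-6 m
Step 3: dP = 2 * 0.021 * 0.9205 / 50e-6 = 773.2 Pa
Step 4: Convert Pa to kPa (divide by 1000).
dP = 0.77 kPa


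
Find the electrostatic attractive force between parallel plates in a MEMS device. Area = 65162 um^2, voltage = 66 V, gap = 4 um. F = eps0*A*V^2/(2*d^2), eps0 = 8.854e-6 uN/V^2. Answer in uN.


Step 1: Identify parameters.
eps0 = 8.854e-6 uN/V^2, A = 65162 um^2, V = 66 V, d = 4 um
Step 2: Compute V^2 = 66^2 = 4356
Step 3: Compute d^2 = 4^2 = 16
Step 4: F = 0.5 * 8.854e-6 * 65162 * 4356 / 16
F = 78.537 uN


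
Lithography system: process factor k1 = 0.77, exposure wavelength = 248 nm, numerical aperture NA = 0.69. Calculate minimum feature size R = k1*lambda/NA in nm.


Step 1: Identify values: k1 = 0.77, lambda = 248 nm, NA = 0.69
Step 2: R = k1 * lambda / NA
R = 0.77 * 248 / 0.69
R = 276.8 nm


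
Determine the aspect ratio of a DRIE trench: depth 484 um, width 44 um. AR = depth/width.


Step 1: AR = depth / width
Step 2: AR = 484 / 44
AR = 11.0


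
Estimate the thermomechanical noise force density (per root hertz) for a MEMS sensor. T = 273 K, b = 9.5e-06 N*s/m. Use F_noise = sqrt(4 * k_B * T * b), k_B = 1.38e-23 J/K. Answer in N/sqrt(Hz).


Step 1: Compute 4 * k_B * T * b
= 4 * 1.38e-23 * 273 * 9.5e-06
= 1.4316e-25 N^2/Hz
Step 2: F_noise = sqrt(1.4316e-25)
F_noise = 3.78e-13 N/sqrt(Hz)


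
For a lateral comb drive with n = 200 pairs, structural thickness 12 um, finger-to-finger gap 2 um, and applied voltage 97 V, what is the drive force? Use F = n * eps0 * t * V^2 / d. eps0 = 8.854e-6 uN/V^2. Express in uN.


Step 1: Parameters: n=200, eps0=8.854e-6 uN/V^2, t=12 um, V=97 V, d=2 um
Step 2: V^2 = 9409
Step 3: F = 200 * 8.854e-6 * 12 * 9409 / 2
F = 99.969 uN


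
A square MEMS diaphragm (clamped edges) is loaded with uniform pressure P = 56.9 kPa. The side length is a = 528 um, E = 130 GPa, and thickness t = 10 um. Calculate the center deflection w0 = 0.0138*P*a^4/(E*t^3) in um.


Step 1: Convert pressure to compatible units (E is in GPa, so P in GPa).
P = 56.9 kPa = 56.9e-6 GPa
Step 2: Compute numerator: 0.0138 * P * a^4.
a^4 = 528^4 = 77720518656
numerator = 0.0138 * 56.9e-6 * 77720518656 = 6.10277e+04
Step 3: Compute denominator: E * t^3 = 130 * 10^3 = 130000
Step 4: w0 = numerator / denominator = 6.10277e+04 / 130000 = 0.4694 um


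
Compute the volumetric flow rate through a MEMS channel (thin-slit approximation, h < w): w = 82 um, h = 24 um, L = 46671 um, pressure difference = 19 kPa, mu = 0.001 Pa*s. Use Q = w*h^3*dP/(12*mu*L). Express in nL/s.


Step 1: Convert all dimensions to SI (meters).
w = 82e-6 m, h = 24e-6 m, L = 46671e-6 m, dP = 19e3 Pa
Step 2: Q = w * h^3 * dP / (12 * mu * L)
Q = 82e-6 * (24e-6)^3 * 19e3 / (12 * 0.001 * 46671e-6) = 3.845677e-11 m^3/s
Step 3: Convert Q from m^3/s to nL/s (1 m^3 = 1e12 nL, so multiply by 1e12).
Q = 38.457 nL/s


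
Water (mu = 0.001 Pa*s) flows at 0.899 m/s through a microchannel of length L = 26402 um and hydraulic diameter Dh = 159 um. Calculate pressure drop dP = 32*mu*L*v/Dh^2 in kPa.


Step 1: Convert to SI: L = 26402e-6 m, Dh = 159e-6 m
Step 2: dP = 32 * 0.001 * 26402e-6 * 0.899 / (159e-6)^2
Step 3: dP = 30043.62 Pa
Step 4: Convert to kPa: dP = 30.04 kPa


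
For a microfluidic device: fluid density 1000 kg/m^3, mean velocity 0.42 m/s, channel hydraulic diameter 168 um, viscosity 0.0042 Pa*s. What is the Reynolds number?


Step 1: Convert Dh to meters: Dh = 168e-6 m
Step 2: Re = rho * v * Dh / mu
Re = 1000 * 0.42 * 168e-6 / 0.0042
Re = 16.8


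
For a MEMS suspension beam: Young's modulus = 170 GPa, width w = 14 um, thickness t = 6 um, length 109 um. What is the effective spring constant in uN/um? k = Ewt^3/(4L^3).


Step 1: Convert E to consistent units (1 GPa = 1000 uN/um^2).
E = 170 GPa = 170000 uN/um^2
Step 2: Compute t^3 = 6^3 = 216
Step 3: Compute L^3 = 109^3 = 1295029
Step 4: k = 170000 * 14 * 216 / (4 * 1295029)
k = 99.241 uN/um
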